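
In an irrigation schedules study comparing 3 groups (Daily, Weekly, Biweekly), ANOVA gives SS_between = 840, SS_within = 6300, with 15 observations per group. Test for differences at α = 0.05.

df_between = 2, df_within = 42. F = MS_between/MS_within = 420.0/150.0 = 2.8. F_crit ≈ 3.22. Fail to reject H₀.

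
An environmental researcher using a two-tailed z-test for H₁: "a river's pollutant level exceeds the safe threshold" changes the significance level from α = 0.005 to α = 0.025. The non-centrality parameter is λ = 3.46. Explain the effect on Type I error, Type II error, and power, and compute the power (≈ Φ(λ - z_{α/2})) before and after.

Increasing α from 0.005 to 0.025:
• Type I error rate increases (α is the Type I rate by definition).
• Critical value moves from z_{α/2} = 2.807 to 2.241, so power = Φ(λ - z_{α/2}) goes from Φ(3.46 - 2.807) = 0.743 to Φ(3.46 - 2.241) = 0.889.
• Type II error rate β = 1 - power therefore decreases (0.257 → 0.111).
Appropriate when false negatives are costly — here, allowing unsafe pollution to continue.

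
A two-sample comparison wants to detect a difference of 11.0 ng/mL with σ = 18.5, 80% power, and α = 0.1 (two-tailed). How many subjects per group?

n per group = 2(z_α/2 + z_β)²σ²/d² = 2×(1.645 + 0.84)²×18.5²/11.0² = 34.9 → n = 35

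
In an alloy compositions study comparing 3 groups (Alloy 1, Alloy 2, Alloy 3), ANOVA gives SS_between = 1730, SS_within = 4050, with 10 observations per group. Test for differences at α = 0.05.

df_between = 2, df_within = 27. F = MS_between/MS_within = 865.0/150.0 = 5.767. F_crit ≈ 3.354. Reject H₀. At least one mean differs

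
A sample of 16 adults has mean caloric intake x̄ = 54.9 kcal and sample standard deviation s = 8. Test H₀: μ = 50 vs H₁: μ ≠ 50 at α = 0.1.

t = (x̄ - μ₀)/(s/√n) = (54.9 - 50)/(8/√16) = 2.45. df = 15, critical t = ±1.753. Reject H₀.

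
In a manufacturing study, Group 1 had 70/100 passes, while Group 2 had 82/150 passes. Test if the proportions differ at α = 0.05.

p̂₁ = 0.7, p̂₂ = 0.547, pooled p̂ = 0.608. z = 2.433. Critical: ±1.96. Reject H₀.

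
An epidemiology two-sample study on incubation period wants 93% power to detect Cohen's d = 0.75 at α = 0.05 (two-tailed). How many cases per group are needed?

z_{α/2} = 1.96, z_β = Φ⁻¹(0.93) = 1.476. For medium effect (d = 0.75): n per group = 2(z_{α/2} + z_β)²/d² = 2(1.96 + 1.476)²/0.75² = 42.0 → 42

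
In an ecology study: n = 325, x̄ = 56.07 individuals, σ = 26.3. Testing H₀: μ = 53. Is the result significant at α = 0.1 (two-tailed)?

z = (56.07 - 53)/(26.3/√325) = 2.104. Since |z| > 1.645, significant at α = 0.1.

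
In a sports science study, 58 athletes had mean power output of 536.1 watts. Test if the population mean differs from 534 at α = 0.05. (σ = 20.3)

z = (x̄ - μ₀)/(σ/√n) = (536.1 - 534)/(20.3/√58) = 0.788. Critical value: ±1.96. Since |0.788| ≤ 1.96, Fail to reject H₀.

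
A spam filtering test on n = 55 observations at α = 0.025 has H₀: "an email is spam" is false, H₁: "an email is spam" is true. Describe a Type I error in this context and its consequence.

Type I error: rejecting H₀ when it is true — concluding that an email is spam when in fact it is not. Consequence: a legitimate email is sent to the spam folder and the user misses it.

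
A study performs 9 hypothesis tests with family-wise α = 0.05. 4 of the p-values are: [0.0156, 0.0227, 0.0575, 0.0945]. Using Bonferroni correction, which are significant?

Bonferroni α = 0.05/9 = 0.00556. None of the given p-values are significant.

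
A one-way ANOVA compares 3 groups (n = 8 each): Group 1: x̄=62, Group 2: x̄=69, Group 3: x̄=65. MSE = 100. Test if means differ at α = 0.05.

Grand mean = 65.33. SS_between = 197.33, MS_between = 98.67. F = 0.987, F_crit ≈ 3.467. Fail to reject H₀.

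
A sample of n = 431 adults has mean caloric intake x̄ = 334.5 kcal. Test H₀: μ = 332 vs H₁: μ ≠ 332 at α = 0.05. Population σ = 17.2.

z = (x̄ - μ₀)/(σ/√n) = (334.5 - 332)/(17.2/√431) = 3.018. Critical value: ±1.96. Since |3.018| > 1.96, Reject H₀.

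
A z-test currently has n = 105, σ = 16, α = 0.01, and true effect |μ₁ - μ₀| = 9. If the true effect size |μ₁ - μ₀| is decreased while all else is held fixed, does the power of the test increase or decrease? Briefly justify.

Power decreases: a smaller true effect decreases the non-centrality λ = |μ₁ - μ₀|/(σ/√n).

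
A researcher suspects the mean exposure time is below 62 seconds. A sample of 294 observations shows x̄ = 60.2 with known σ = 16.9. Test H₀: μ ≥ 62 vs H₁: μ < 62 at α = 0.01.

z = -1.826. Critical value: -2.33. Fail to reject H₀.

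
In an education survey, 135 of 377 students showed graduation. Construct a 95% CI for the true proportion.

p̂ = 0.358. CI = p̂ ± z*√(p̂(1-p̂)/n) = (0.31, 0.406)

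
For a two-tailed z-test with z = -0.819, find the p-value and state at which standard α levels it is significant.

p = 2·P(Z > |-0.819|) = 2·(1 - Φ(0.819)) ≈ 0.4128. Not significant at any standard level.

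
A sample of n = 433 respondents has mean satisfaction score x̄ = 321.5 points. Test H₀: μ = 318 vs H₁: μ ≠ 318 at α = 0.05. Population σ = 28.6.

z = (x̄ - μ₀)/(σ/√n) = (321.5 - 318)/(28.6/√433) = 2.547. Critical value: ±1.96. Since |2.547| > 1.96, Reject H₀.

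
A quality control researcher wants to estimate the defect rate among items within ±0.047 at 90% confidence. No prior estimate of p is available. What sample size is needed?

Conservative approach: use p = 0.5 (maximizes p(1-p) = 0.25). n = z²(0.25)/E² = 1.645²×0.25/0.047² = 306.2 → n = 307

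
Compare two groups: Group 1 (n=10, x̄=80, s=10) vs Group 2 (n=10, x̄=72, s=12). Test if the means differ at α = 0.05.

Pooled sp = 11.05. t = 1.62, df = 18. Critical t = ±2.101. Fail to reject H₀.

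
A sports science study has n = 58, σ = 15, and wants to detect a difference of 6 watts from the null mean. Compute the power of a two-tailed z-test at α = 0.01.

SE = σ/√n = 15/√58 = 1.97. Non-centrality λ = d/SE = 6/1.97 = 3.046. Power ≈ Φ(λ - z_{α/2}) = Φ(3.046 - 2.576) = Φ(0.47) = 0.681.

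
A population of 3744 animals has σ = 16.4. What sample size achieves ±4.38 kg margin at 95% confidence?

Without FPC: n₀ = (1.96×16.4/4.38)² = 53.858. With FPC: n = n₀N/(n₀+N-1) = 53.1 → n = 54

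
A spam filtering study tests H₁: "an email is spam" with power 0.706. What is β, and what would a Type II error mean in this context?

β = 1 - power = 1 - 0.706 = 0.294. A Type II error is failing to reject H₀ when H₀ is false (false negative) — here, failing to conclude that an email is spam when in fact it is true. Consequence: a spam email lands in the inbox.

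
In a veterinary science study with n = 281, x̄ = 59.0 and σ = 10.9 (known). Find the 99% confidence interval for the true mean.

CI = x̄ ± z*(σ/√n) = 59.0 ± 2.576(10.9/√281) = 59.0 ± 1.68 = (57.32, 60.68)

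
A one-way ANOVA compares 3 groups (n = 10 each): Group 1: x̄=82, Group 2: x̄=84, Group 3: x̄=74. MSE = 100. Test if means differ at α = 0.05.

Grand mean = 80.0. SS_between = 560.0, MS_between = 280.0. F = 2.8, F_crit ≈ 3.354. Fail to reject H₀.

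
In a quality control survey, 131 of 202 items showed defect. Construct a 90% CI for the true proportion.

p̂ = 0.649. CI = p̂ ± z*√(p̂(1-p̂)/n) = (0.593, 0.704)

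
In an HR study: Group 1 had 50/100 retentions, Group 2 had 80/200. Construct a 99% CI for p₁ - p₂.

p̂₁ = 0.5, p̂₂ = 0.4. Difference = 0.1. CI = (-0.057, 0.257)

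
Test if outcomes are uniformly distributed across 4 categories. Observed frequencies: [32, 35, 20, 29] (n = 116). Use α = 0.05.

Expected = 29 each. χ² = Σ(O-E)²/E = 4.345. df = 3, critical value = 7.815. Fail to reject H₀.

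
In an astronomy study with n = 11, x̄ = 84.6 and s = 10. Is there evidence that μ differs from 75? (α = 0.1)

t = (x̄ - μ₀)/(s/√n) = (84.6 - 75)/(10/√11) = 3.184. df = 10, critical t = ±1.812. Reject H₀.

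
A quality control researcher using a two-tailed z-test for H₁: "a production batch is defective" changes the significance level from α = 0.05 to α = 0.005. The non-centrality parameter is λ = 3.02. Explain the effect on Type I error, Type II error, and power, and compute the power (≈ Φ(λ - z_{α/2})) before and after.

Decreasing α from 0.05 to 0.005:
• Type I error rate decreases (α is the Type I rate by definition).
• Critical value moves from z_{α/2} = 1.96 to 2.807, so power = Φ(λ - z_{α/2}) goes from Φ(3.02 - 1.96) = 0.855 to Φ(3.02 - 2.807) = 0.584.
• Type II error rate β = 1 - power therefore increases (0.145 → 0.416).
Appropriate when false positives are costly — here, scrapping a good batch — wasted material and cost for no reason.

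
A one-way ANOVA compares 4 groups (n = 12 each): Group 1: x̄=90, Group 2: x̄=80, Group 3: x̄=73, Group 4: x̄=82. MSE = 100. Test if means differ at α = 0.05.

Grand mean = 81.25. SS_between = 1761.0, MS_between = 587.0. F = 5.87, F_crit ≈ 2.816. Reject H₀.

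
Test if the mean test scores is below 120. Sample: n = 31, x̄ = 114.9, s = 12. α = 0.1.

t = (114.9 - 120)/(12/√31) = -2.366, df = 30. Critical t = -1.31. Reject H₀.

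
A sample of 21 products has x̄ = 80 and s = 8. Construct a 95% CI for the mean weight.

CI = x̄ ± t*(s/√n) = 80 ± 2.086(8/√21) = (76.36, 83.64)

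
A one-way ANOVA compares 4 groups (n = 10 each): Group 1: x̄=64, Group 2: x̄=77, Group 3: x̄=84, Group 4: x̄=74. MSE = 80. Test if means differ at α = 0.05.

Grand mean = 74.75. SS_between = 2067.5, MS_between = 689.17. F = 8.615, F_crit ≈ 2.866. Reject H₀.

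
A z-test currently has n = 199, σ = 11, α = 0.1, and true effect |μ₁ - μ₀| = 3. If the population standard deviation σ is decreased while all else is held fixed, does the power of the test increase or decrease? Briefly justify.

Power increases: a smaller σ shrinks the standard error σ/√n, moving the sampling distribution under H₁ further from the critical value.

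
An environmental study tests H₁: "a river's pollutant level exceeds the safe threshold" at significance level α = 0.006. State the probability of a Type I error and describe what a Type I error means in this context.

P(Type I error) = α = 0.006. A Type I error is rejecting H₀ when H₀ is actually true (false positive) — here, concluding that a river's pollutant level exceeds the safe threshold when in fact this is not the case. Consequence: shutting down a compliant factory unnecessarily.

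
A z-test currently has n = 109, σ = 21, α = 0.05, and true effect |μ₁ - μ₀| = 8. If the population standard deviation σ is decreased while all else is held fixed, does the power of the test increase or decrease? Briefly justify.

Power increases: a smaller σ shrinks the standard error σ/√n, moving the sampling distribution under H₁ further from the critical value.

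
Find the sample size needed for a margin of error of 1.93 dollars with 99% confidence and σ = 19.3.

n = (z*σ/E)² = (2.576×19.3/1.93)² = 663.6 → n = 664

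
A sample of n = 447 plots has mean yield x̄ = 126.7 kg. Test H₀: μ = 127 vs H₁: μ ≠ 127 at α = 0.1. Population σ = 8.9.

z = (x̄ - μ₀)/(σ/√n) = (126.7 - 127)/(8.9/√447) = -0.713. Critical value: ±1.645. Since |-0.713| ≤ 1.645, Fail to reject H₀.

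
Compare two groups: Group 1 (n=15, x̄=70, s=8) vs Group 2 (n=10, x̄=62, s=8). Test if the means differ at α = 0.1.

Pooled sp = 8.0. t = 2.449, df = 23. Critical t = ±1.714. Reject H₀.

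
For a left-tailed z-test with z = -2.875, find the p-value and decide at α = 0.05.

p = P(Z < -2.875) = Φ(-2.875) ≈ 0.002. Since p < 0.05, reject H₀ (significant) at α = 0.05.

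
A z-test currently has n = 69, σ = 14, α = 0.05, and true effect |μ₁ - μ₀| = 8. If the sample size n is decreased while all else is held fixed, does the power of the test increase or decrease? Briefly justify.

Power decreases: a smaller n inflates the standard error σ/√n, pulling the sampling distribution under H₁ back toward the critical value.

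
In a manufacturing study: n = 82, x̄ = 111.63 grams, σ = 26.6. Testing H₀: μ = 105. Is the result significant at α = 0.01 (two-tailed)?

z = (111.63 - 105)/(26.6/√82) = 2.257. Since |z| ≤ 2.576, not significant at α = 0.01.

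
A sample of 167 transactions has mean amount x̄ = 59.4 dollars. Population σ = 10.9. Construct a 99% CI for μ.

CI = x̄ ± z*(σ/√n) = 59.4 ± 2.576(10.9/√167) = 59.4 ± 2.17 = (57.23, 61.57)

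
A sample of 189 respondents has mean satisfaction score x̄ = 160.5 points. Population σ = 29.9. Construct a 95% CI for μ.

CI = x̄ ± z*(σ/√n) = 160.5 ± 1.96(29.9/√189) = 160.5 ± 4.26 = (156.24, 164.76)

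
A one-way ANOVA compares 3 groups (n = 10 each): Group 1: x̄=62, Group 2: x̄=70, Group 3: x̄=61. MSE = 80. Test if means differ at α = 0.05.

Grand mean = 64.33. SS_between = 486.67, MS_between = 243.33. F = 3.042, F_crit ≈ 3.354. Fail to reject H₀.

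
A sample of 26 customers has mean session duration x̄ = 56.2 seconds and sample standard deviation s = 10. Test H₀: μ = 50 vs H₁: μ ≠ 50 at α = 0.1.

t = (x̄ - μ₀)/(s/√n) = (56.2 - 50)/(10/√26) = 3.161. df = 25, critical t = ±1.708. Reject H₀.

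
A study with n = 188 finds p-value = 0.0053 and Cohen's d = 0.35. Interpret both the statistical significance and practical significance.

Statistically significant (p = 0.0053 < 0.05). Cohen's d = 0.35 indicates a small effect size. Both statistical and practical significance should be considered.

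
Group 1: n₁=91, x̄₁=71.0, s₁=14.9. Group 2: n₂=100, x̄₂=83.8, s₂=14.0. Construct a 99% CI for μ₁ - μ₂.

Difference = -12.8. SE = √(14.9²/91 + 14.0²/100) = 2.098. CI = (-18.2, -7.4)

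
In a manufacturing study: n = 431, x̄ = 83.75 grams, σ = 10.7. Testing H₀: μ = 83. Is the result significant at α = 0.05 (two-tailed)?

z = (83.75 - 83)/(10.7/√431) = 1.455. Since |z| ≤ 1.96, not significant at α = 0.05.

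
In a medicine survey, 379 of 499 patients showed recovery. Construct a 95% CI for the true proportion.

p̂ = 0.76. CI = p̂ ± z*√(p̂(1-p̂)/n) = (0.722, 0.797)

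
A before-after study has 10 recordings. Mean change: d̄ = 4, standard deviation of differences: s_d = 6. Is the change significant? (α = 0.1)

t = d̄/(s_d/√n) = 4/(6/√10) = 2.108. df = 9, critical t = ±1.833. Reject H₀.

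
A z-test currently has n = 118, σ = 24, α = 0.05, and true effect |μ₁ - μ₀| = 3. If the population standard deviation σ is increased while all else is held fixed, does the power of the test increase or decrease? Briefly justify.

Power decreases: a larger σ inflates the standard error σ/√n, pulling the sampling distribution under H₁ back toward the critical value.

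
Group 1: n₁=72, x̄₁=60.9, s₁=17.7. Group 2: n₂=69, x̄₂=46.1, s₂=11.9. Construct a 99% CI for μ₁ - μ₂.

Difference = 14.8. SE = √(17.7²/72 + 11.9²/69) = 2.531. CI = (8.28, 21.32)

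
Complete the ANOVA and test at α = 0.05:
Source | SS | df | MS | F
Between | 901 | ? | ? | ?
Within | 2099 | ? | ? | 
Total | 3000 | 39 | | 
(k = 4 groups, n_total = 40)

df_between = 3, df_within = 36. MS_between = 300.33, MS_within = 58.31. F = 5.151, F_crit ≈ 2.866. Reject H₀.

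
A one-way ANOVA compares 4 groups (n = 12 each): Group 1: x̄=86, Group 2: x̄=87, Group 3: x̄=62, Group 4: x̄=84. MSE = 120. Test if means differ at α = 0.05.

Grand mean = 79.75. SS_between = 5097.0, MS_between = 1699.0. F = 14.158, F_crit ≈ 2.816. Reject H₀.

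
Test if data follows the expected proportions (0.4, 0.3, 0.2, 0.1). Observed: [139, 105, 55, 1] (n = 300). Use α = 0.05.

Expected: [120.0, 90.0, 60.0, 30.0]. χ² = 33.958. df = 3, critical = 7.815. Reject H₀.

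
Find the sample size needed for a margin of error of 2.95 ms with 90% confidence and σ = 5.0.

n = (z*σ/E)² = (1.645×5.0/2.95)² = 7.8 → n = 8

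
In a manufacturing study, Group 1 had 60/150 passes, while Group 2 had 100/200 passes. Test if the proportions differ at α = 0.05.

p̂₁ = 0.4, p̂₂ = 0.5, pooled p̂ = 0.457. z = -1.858. Critical: ±1.96. Fail to reject H₀.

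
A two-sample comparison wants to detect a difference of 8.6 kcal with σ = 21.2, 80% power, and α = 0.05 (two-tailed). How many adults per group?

n per group = 2(z_α/2 + z_β)²σ²/d² = 2×(1.96 + 0.84)²×21.2²/8.6² = 95.3 → n = 96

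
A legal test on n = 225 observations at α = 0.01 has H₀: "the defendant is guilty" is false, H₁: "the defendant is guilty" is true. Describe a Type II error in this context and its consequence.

Type II error: failing to reject H₀ when it is false — concluding that the defendant is guilty is not supported when in fact it is. Consequence: acquitting a guilty person.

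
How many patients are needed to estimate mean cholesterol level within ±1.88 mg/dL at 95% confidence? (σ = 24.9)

n = (z*σ/E)² = (1.96×24.9/1.88)² = 673.9 → n = 674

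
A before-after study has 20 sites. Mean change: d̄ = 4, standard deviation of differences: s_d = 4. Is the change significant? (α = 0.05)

t = d̄/(s_d/√n) = 4/(4/√20) = 4.472. df = 19, critical t = ±2.093. Reject H₀.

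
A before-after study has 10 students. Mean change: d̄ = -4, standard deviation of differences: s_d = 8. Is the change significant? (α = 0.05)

t = d̄/(s_d/√n) = -4/(8/√10) = -1.581. df = 9, critical t = ±2.262. Fail to reject H₀.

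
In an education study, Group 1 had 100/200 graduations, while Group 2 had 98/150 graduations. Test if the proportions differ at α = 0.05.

p̂₁ = 0.5, p̂₂ = 0.653, pooled p̂ = 0.566. z = -2.864. Critical: ±1.96. Reject H₀.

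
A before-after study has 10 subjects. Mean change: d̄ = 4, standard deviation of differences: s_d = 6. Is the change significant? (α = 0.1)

t = d̄/(s_d/√n) = 4/(6/√10) = 2.108. df = 9, critical t = ±1.833. Reject H₀.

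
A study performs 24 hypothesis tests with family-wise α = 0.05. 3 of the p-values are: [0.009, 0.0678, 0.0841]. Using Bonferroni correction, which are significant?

Bonferroni α = 0.05/24 = 0.00208. None of the given p-values are significant.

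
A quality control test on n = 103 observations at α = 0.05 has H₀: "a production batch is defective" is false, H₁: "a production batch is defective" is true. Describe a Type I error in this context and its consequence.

Type I error: rejecting H₀ when it is true — concluding that a production batch is defective when in fact it is not. Consequence: scrapping a good batch — wasted material and cost for no reason.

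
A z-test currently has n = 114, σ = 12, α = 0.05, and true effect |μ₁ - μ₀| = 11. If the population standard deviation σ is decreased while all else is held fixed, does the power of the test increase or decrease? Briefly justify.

Power increases: a smaller σ shrinks the standard error σ/√n, moving the sampling distribution under H₁ further from the critical value.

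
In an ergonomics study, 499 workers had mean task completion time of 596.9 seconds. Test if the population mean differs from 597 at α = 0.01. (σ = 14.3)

z = (x̄ - μ₀)/(σ/√n) = (596.9 - 597)/(14.3/√499) = -0.156. Critical value: ±2.576. Since |-0.156| ≤ 2.576, Fail to reject H₀.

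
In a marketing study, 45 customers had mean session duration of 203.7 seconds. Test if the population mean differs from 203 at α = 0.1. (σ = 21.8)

z = (x̄ - μ₀)/(σ/√n) = (203.7 - 203)/(21.8/√45) = 0.215. Critical value: ±1.645. Since |0.215| ≤ 1.645, Fail to reject H₀.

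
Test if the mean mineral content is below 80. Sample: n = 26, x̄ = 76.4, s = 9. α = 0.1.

t = (76.4 - 80)/(9/√26) = -2.04, df = 25. Critical t = -1.316. Reject H₀.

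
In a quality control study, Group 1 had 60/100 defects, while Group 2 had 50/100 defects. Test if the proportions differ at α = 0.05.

p̂₁ = 0.6, p̂₂ = 0.5, pooled p̂ = 0.55. z = 1.421. Critical: ±1.96. Fail to reject H₀.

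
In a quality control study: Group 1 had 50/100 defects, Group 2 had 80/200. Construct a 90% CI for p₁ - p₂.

p̂₁ = 0.5, p̂₂ = 0.4. Difference = 0.1. CI = (-0.0, 0.2)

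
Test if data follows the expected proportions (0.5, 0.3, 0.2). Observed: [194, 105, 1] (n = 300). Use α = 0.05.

Expected: [150.0, 90.0, 60.0]. χ² = 73.423. df = 2, critical = 5.991. Reject H₀.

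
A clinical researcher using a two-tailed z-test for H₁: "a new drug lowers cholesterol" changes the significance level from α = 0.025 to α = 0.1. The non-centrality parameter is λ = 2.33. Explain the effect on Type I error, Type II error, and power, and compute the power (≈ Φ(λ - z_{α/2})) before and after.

Increasing α from 0.025 to 0.1:
• Type I error rate increases (α is the Type I rate by definition).
• Critical value moves from z_{α/2} = 2.241 to 1.645, so power = Φ(λ - z_{α/2}) goes from Φ(2.33 - 2.241) = 0.535 to Φ(2.33 - 1.645) = 0.753.
• Type II error rate β = 1 - power therefore decreases (0.465 → 0.247).
Appropriate when false negatives are costly — here, shelving an effective drug — patients miss out on a treatment that would have helped.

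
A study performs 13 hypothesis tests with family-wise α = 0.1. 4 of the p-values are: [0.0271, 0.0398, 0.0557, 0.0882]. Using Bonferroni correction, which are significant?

Bonferroni α = 0.1/13 = 0.00769. None of the given p-values are significant.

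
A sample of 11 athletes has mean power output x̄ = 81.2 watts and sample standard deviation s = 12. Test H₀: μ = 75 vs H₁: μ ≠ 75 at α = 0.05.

t = (x̄ - μ₀)/(s/√n) = (81.2 - 75)/(12/√11) = 1.714. df = 10, critical t = ±2.228. Fail to reject H₀.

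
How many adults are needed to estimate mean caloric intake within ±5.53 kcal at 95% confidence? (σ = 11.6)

n = (z*σ/E)² = (1.96×11.6/5.53)² = 16.9 → n = 17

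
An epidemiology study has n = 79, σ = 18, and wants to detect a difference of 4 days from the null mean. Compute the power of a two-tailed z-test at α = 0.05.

SE = σ/√n = 18/√79 = 2.025. Non-centrality λ = d/SE = 4/2.025 = 1.975. Power ≈ Φ(λ - z_{α/2}) = Φ(1.975 - 1.96) = Φ(0.015) = 0.506.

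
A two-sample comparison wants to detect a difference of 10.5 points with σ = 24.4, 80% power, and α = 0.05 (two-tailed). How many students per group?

n per group = 2(z_α/2 + z_β)²σ²/d² = 2×(1.96 + 0.84)²×24.4²/10.5² = 84.7 → n = 85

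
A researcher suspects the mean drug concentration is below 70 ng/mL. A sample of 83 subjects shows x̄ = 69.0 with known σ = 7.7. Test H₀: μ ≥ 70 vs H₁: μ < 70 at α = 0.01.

z = -1.183. Critical value: -2.33. Fail to reject H₀.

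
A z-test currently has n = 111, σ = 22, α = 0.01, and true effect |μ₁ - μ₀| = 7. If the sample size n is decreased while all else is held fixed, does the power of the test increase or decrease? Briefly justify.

Power decreases: a smaller n inflates the standard error σ/√n, pulling the sampling distribution under H₁ back toward the critical value.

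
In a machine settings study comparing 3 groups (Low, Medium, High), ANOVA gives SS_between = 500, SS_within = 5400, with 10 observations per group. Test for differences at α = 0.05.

df_between = 2, df_within = 27. F = MS_between/MS_within = 250.0/200.0 = 1.25. F_crit ≈ 3.354. Fail to reject H₀.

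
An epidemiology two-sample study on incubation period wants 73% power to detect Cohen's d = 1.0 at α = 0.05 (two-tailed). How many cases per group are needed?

z_{α/2} = 1.96, z_β = Φ⁻¹(0.73) = 0.613. For large effect (d = 1.0): n per group = 2(z_{α/2} + z_β)²/d² = 2(1.96 + 0.613)²/1.0² = 13.2 → 14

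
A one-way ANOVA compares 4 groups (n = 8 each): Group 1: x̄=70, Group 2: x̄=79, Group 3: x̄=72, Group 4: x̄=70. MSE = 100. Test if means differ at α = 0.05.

Grand mean = 72.75. SS_between = 438.0, MS_between = 146.0. F = 1.46, F_crit ≈ 2.947. Fail to reject H₀.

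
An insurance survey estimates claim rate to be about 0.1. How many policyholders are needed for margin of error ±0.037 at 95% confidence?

n = z²p(1-p)/E² = 1.96²×0.1×0.9/0.037² = 252.6 → n = 253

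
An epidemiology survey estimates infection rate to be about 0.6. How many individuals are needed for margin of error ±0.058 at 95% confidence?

n = z²p(1-p)/E² = 1.96²×0.6×0.4/0.058² = 274.1 → n = 275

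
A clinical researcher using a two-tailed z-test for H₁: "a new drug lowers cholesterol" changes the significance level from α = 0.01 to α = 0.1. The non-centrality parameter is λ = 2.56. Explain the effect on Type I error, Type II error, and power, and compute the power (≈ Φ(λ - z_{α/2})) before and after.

Increasing α from 0.01 to 0.1:
• Type I error rate increases (α is the Type I rate by definition).
• Critical value moves from z_{α/2} = 2.576 to 1.645, so power = Φ(λ - z_{α/2}) goes from Φ(2.56 - 2.576) = 0.494 to Φ(2.56 - 1.645) = 0.82.
• Type II error rate β = 1 - power therefore decreases (0.506 → 0.18).
Appropriate when false negatives are costly — here, shelving an effective drug — patients miss out on a treatment that would have helped.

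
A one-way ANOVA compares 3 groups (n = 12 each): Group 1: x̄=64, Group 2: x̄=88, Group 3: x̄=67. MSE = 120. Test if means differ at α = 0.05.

Grand mean = 73.0. SS_between = 4104.0, MS_between = 2052.0. F = 17.1, F_crit ≈ 3.285. Reject H₀.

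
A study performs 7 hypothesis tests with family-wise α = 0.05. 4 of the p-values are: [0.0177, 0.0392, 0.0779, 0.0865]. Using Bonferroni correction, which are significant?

Bonferroni α = 0.05/7 = 0.00714. None of the given p-values are significant.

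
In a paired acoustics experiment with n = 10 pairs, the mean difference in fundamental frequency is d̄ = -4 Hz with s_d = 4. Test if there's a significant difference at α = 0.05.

t = d̄/(s_d/√n) = -4/(4/√10) = -3.162. df = 9, critical t = ±2.262. Reject H₀.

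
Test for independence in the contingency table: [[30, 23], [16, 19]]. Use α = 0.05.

χ² = 1.002. df = 1, critical = 3.841. Fail to reject H₀. No evidence of dependence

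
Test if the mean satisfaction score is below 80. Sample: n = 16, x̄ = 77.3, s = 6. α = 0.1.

t = (77.3 - 80)/(6/√16) = -1.8, df = 15. Critical t = -1.341. Reject H₀.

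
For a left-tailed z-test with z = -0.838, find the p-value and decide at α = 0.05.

p = P(Z < -0.838) = Φ(-0.838) ≈ 0.201. Since p ≥ 0.05, fail to reject H₀ (not significant) at α = 0.05.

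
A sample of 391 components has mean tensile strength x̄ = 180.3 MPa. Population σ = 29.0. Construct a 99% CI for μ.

CI = x̄ ± z*(σ/√n) = 180.3 ± 2.576(29.0/√391) = 180.3 ± 3.78 = (176.52, 184.08)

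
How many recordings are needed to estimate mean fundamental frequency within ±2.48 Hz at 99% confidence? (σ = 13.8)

n = (z*σ/E)² = (2.576×13.8/2.48)² = 205.5 → n = 206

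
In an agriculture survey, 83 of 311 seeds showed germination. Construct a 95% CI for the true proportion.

p̂ = 0.267. CI = p̂ ± z*√(p̂(1-p̂)/n) = (0.218, 0.316)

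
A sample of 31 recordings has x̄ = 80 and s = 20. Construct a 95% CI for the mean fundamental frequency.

CI = x̄ ± t*(s/√n) = 80 ± 2.042(20/√31) = (72.66, 87.34)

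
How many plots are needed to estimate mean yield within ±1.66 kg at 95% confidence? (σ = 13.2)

n = (z*σ/E)² = (1.96×13.2/1.66)² = 242.9 → n = 243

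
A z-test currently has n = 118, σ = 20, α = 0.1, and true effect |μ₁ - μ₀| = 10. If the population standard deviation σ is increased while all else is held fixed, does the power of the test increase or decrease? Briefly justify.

Power decreases: a larger σ inflates the standard error σ/√n, pulling the sampling distribution under H₁ back toward the critical value.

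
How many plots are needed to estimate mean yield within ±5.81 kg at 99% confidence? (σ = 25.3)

n = (z*σ/E)² = (2.576×25.3/5.81)² = 125.8 → n = 126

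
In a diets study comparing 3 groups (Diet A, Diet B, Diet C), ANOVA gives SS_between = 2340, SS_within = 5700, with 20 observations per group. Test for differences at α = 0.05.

df_between = 2, df_within = 57. F = MS_between/MS_within = 1170.0/100.0 = 11.7. F_crit ≈ 3.159. Reject H₀. At least one mean differs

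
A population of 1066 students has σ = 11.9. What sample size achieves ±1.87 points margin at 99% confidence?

Without FPC: n₀ = (2.576×11.9/1.87)² = 268.722. With FPC: n = n₀N/(n₀+N-1) = 214.8 → n = 215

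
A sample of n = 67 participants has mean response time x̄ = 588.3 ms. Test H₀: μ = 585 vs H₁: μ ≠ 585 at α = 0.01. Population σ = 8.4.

z = (x̄ - μ₀)/(σ/√n) = (588.3 - 585)/(8.4/√67) = 3.216. Critical value: ±2.576. Since |3.216| > 2.576, Reject H₀.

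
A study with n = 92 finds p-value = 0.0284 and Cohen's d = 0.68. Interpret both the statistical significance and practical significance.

Statistically significant (p = 0.0284 < 0.05). Cohen's d = 0.68 indicates a medium effect size. Both statistical and practical significance should be considered.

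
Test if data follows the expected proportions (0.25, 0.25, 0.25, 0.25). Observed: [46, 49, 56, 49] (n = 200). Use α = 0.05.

Expected: [50.0, 50.0, 50.0, 50.0]. χ² = 1.08. df = 3, critical = 7.815. Fail to reject H₀.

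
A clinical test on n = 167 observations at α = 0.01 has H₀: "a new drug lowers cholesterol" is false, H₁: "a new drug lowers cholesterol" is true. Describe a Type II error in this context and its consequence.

Type II error: failing to reject H₀ when it is false — concluding that a new drug lowers cholesterol is not supported when in fact it is. Consequence: shelving an effective drug — patients miss out on a treatment that would have helped.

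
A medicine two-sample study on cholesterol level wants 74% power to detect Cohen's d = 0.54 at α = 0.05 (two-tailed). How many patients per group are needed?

z_{α/2} = 1.96, z_β = Φ⁻¹(0.74) = 0.643. For medium effect (d = 0.54): n per group = 2(z_{α/2} + z_β)²/d² = 2(1.96 + 0.643)²/0.54² = 46.5 → 47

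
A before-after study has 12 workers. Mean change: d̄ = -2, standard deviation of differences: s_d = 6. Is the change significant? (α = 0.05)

t = d̄/(s_d/√n) = -2/(6/√12) = -1.155. df = 11, critical t = ±2.201. Fail to reject H₀.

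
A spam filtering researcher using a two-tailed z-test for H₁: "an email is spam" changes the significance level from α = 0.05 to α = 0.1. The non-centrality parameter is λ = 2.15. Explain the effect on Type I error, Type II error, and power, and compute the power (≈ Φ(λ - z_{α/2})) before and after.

Increasing α from 0.05 to 0.1:
• Type I error rate increases (α is the Type I rate by definition).
• Critical value moves from z_{α/2} = 1.96 to 1.645, so power = Φ(λ - z_{α/2}) goes from Φ(2.15 - 1.96) = 0.575 to Φ(2.15 - 1.645) = 0.693.
• Type II error rate β = 1 - power therefore decreases (0.425 → 0.307).
Appropriate when false negatives are costly — here, a spam email lands in the inbox.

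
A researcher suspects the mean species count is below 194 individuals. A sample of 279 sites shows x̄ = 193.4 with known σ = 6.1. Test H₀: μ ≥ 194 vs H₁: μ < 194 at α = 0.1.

z = -1.643. Critical value: -1.28. Reject H₀.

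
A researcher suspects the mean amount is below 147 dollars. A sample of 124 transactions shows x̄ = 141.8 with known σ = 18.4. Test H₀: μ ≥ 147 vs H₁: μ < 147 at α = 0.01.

z = -3.147. Critical value: -2.33. Reject H₀.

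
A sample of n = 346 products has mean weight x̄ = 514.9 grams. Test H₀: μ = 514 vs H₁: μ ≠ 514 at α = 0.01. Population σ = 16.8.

z = (x̄ - μ₀)/(σ/√n) = (514.9 - 514)/(16.8/√346) = 0.996. Critical value: ±2.576. Since |0.996| ≤ 2.576, Fail to reject H₀.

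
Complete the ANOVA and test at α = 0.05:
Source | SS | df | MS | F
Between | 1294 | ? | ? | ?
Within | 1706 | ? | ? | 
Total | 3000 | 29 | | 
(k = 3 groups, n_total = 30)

df_between = 2, df_within = 27. MS_between = 647.0, MS_within = 63.19. F = 10.24, F_crit ≈ 3.354. Reject H₀.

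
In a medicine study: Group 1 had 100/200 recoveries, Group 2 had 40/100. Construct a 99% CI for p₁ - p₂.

p̂₁ = 0.5, p̂₂ = 0.4. Difference = 0.1. CI = (-0.056, 0.256)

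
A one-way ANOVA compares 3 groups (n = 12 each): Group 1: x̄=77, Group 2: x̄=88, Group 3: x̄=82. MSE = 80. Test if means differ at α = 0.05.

Grand mean = 82.33. SS_between = 728.0, MS_between = 364.0. F = 4.55, F_crit ≈ 3.285. Reject H₀.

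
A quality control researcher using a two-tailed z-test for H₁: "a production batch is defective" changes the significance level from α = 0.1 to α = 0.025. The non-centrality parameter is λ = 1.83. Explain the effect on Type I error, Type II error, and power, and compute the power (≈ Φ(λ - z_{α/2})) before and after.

Decreasing α from 0.1 to 0.025:
• Type I error rate decreases (α is the Type I rate by definition).
• Critical value moves from z_{α/2} = 1.645 to 2.241, so power = Φ(λ - z_{α/2}) goes from Φ(1.83 - 1.645) = 0.573 to Φ(1.83 - 2.241) = 0.341.
• Type II error rate β = 1 - power therefore increases (0.427 → 0.659).
Appropriate when false positives are costly — here, scrapping a good batch — wasted material and cost for no reason.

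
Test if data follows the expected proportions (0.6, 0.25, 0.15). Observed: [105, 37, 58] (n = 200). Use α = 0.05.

Expected: [120.0, 50.0, 30.0]. χ² = 31.388. df = 2, critical = 5.991. Reject H₀.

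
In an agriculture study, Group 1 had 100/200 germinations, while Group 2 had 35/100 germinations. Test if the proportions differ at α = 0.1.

p̂₁ = 0.5, p̂₂ = 0.35, pooled p̂ = 0.45. z = 2.462. Critical: ±1.645. Reject H₀.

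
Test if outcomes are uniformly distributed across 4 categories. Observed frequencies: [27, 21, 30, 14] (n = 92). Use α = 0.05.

Expected = 23 each. χ² = Σ(O-E)²/E = 6.522. df = 3, critical value = 7.815. Fail to reject H₀.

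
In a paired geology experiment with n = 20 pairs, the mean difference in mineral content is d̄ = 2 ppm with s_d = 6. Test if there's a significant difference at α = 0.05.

t = d̄/(s_d/√n) = 2/(6/√20) = 1.491. df = 19, critical t = ±2.093. Fail to reject H₀.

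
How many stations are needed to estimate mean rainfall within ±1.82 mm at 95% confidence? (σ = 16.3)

n = (z*σ/E)² = (1.96×16.3/1.82)² = 308.1 → n = 309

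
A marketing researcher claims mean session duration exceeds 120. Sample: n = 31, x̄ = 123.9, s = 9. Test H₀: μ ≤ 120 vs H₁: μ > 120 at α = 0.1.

t = (123.9 - 120)/(9/√31) = 2.413, df = 30. Critical t = 1.31. Reject H₀.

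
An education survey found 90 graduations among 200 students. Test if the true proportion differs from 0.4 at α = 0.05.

p̂ = 0.45, p₀ = 0.4. z = (p̂ - p₀)/√(p₀(1-p₀)/n) = 1.443. Critical: ±1.96. Fail to reject H₀.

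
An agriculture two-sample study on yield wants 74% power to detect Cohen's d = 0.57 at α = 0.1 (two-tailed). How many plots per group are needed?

z_{α/2} = 1.645, z_β = Φ⁻¹(0.74) = 0.643. For medium effect (d = 0.57): n per group = 2(z_{α/2} + z_β)²/d² = 2(1.645 + 0.643)²/0.57² = 32.2 → 33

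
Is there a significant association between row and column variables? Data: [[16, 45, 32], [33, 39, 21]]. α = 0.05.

χ² = 8.61. df = 2, critical = 5.991. Reject H₀. Variables are dependent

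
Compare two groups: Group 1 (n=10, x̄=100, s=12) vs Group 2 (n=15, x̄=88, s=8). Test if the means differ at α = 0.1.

Pooled sp = 9.76. t = 3.011, df = 23. Critical t = ±1.714. Reject H₀.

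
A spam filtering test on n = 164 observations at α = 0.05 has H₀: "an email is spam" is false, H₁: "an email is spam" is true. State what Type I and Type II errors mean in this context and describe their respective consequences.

Type I (false positive): concluding that an email is spam when it is not — a legitimate email is sent to the spam folder and the user misses it. Type II (false negative): failing to conclude that an email is spam when it is — a spam email lands in the inbox. Which is costlier depends on domain priorities and is a judgement call rather than a statistical fact.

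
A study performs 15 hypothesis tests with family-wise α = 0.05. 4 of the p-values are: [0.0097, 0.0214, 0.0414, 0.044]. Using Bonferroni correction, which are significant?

Bonferroni α = 0.05/15 = 0.00333. None of the given p-values are significant.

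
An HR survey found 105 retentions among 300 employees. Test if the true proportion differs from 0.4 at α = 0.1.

p̂ = 0.35, p₀ = 0.4. z = (p̂ - p₀)/√(p₀(1-p₀)/n) = -1.768. Critical: ±1.645. Reject H₀.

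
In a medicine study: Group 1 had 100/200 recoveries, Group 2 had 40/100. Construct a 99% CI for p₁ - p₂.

p̂₁ = 0.5, p̂₂ = 0.4. Difference = 0.1. CI = (-0.056, 0.256)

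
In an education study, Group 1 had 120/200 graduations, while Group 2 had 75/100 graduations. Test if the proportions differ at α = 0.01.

p̂₁ = 0.6, p̂₂ = 0.75, pooled p̂ = 0.65. z = -2.568. Critical: ±2.576. Fail to reject H₀.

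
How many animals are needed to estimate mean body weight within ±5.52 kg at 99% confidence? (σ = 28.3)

n = (z*σ/E)² = (2.576×28.3/5.52)² = 174.4 → n = 175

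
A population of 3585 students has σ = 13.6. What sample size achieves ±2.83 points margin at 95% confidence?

Without FPC: n₀ = (1.96×13.6/2.83)² = 88.719. With FPC: n = n₀N/(n₀+N-1) = 86.6 → n = 87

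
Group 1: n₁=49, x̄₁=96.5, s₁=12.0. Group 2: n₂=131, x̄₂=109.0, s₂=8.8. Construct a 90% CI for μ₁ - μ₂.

Difference = -12.5. SE = √(12.0²/49 + 8.8²/131) = 1.879. CI = (-15.59, -9.41)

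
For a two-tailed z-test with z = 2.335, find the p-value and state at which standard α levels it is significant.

p = 2·P(Z > |2.335|) = 2·(1 - Φ(2.335)) ≈ 0.0195. Significant at α = 0.1; Significant at α = 0.05.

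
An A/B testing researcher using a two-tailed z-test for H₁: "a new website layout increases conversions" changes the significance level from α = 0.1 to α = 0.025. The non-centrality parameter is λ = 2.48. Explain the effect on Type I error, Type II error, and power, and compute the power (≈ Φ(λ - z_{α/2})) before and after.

Decreasing α from 0.1 to 0.025:
• Type I error rate decreases (α is the Type I rate by definition).
• Critical value moves from z_{α/2} = 1.645 to 2.241, so power = Φ(λ - z_{α/2}) goes from Φ(2.48 - 1.645) = 0.798 to Φ(2.48 - 2.241) = 0.594.
• Type II error rate β = 1 - power therefore increases (0.202 → 0.406).
Appropriate when false positives are costly — here, rolling out a layout that doesn't actually help — wasted engineering effort.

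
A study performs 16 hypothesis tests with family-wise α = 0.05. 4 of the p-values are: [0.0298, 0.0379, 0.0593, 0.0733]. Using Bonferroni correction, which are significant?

Bonferroni α = 0.05/16 = 0.00313. None of the given p-values are significant.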